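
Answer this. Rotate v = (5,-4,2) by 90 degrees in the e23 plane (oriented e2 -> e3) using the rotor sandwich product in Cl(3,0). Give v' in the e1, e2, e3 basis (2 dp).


Rotor R = cos(45deg) - sin(45deg)*e23
Rotation angle theta = 2 * 45 = 90 degrees in the e23 plane (e2 -> e3).
The component perpendicular to the plane (e1) is invariant: v'_1 = v1 = 5.00
cos(90deg) = 0.0000, sin(90deg) = 1.0000
v'_2 = v2*cos(theta) - v3*sin(theta) = -4*0.0000 - 2*1.0000 = -2.00
v'_3 = v2*sin(theta) + v3*cos(theta) = -4*1.0000 + 2*0.0000 = -4.00
v' = 5.00*e1 - 2.00*e2 - 4.00*e3


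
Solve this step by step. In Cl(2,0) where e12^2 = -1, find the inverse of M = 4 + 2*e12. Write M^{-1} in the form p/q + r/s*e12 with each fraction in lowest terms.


M = 4 + 2*e12, where e12^2 = -1.
Since M commutes with its reverse ~M = a - b*e12, M * ~M = a^2 - b^2*e12^2 = a^2 + b^2.
So M^{-1} = ~M / (a^2 + b^2) = (a - b*e12)/(a^2 + b^2).
a^2 + b^2 = 16 + 4 = 20
Scalar part = 4/20 = 1/5
Bivector coeff = -2/20 = -1/10
M^{-1} = 1/5 - 1/10*e12


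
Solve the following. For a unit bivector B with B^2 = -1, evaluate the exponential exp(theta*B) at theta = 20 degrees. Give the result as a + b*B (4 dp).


For a unit bivector B with B^2 = -1, the exponential series gives
e^(theta*B) = cos(theta) + sin(theta)*B (the GA analogue of Euler's formula).
theta = 20 degrees = 0.349066 rad
cos(20 deg) = 0.9397
sin(20 deg) = 0.3420
exp(theta*B) = 0.9397 + 0.3420*B


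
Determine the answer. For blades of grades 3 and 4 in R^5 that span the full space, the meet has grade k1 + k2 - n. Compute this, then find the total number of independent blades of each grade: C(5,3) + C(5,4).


Meet grade = grade(A) + grade(B) - n
= 3 + 4 - 5 = 2
C(5,3) = 10
C(5,4) = 5
dim_A + dim_B = 10 + 5 = 15


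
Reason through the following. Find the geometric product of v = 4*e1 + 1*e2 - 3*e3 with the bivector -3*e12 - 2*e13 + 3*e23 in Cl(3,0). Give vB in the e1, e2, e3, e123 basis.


vB has grade-1 (vector) and grade-3 (trivector) parts: vB = (v _| B) + (v ^ B).
Vector part <vB>_1:
  e1: -v2*b12 - v3*b13 = -(1)*(-3) - (-3)*(-2) = -3
  e2: v1*b12 - v3*b23 = (4)*(-3) - (-3)*(3) = -3
  e3: v1*b13 + v2*b23 = (4)*(-2) + (1)*(3) = -5
Trivector part <vB>_3:
  e123: v1*b23 - v2*b13 + v3*b12 = (4)*(3) - (1)*(-2) + (-3)*(-3) = 23
vB = -3*e1 - 3*e2 - 5*e3 + 23*e123


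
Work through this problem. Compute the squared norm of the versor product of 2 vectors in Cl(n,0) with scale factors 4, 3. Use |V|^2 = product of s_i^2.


Each vector v_i has |v_i|^2 = s_i^2
Squared scales: 4^2 = 16, 3^2 = 9
|V|^2 = 16 * 9
= 144


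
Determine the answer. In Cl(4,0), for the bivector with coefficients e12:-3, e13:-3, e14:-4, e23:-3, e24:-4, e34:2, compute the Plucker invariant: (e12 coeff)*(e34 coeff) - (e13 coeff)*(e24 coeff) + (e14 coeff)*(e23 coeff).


Plucker relation: af - be + cd
a*f = (-3)*2 = -6
b*e = (-3)*(-4) = 12
c*d = (-4)*(-3) = 12
af - be + cd = -6 - 12 + 12
= -6


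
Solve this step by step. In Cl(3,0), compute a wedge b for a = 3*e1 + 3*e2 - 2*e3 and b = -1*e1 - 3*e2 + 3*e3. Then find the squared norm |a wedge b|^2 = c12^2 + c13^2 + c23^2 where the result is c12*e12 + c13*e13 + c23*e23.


a wedge b = (a1*b2 - a2*b1)*e12 + (a1*b3 - a3*b1)*e13 + (a2*b3 - a3*b2)*e23
e12 coeff: 3*(-3) - 3*(-1) = -9 - (-3) = -6
e13 coeff: 3*3 - (-2)*(-1) = 9 - 2 = 7
e23 coeff: 3*3 - (-2)*(-3) = 9 - 6 = 3
|a wedge b|^2 = (-6)^2 + 7^2 + 3^2
= 36 + 49 + 9
= 94


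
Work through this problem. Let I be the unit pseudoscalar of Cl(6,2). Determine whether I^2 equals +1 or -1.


The pseudoscalar I = e1...e_n (product of all n generators) of Cl(p,q) satisfies I^2 = (-1)^(q + n(n-1)/2).
p = 6, q = 2, n = p + q = 8
n(n-1)/2 = 8 * 7 / 2 = 28
Exponent = q + n(n-1)/2 = 2 + 28 = 30
I^2 = (-1)^30 = +1


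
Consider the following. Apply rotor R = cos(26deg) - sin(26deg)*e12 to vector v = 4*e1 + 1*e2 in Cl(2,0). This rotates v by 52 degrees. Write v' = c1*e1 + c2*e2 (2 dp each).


Rotor R = cos(26deg) - sin(26deg)*e12
Rotation angle theta = 2 * 26 = 52 degrees
v' = R*v*~R rotates v by theta.
cos(52deg) = 0.6157, sin(52deg) = 0.7880
v'_1 = 4*cos(52deg) - 1*sin(52deg)
= 4*0.6157 - 1*0.7880
= 1.67
v'_2 = 4*sin(52deg) + 1*cos(52deg)
= 4*0.7880 + 1*0.6157
= 3.77
v' = 1.67*e1 + 3.77*e2


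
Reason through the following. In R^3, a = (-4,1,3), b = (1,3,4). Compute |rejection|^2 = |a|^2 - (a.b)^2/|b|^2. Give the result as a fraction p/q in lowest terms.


|a|^2 = (-4)^2 + 1^2 + 3^2 = 26
|b|^2 = 1^2 + 3^2 + 4^2 = 26
a . b = (-4)*1 + 1*3 + 3*4 = 11
(a.b)^2 = 11^2 = 121
|rej|^2 = 26 - 121/26
= (676 - 121)/26
= 555/26
In lowest terms: 555/26


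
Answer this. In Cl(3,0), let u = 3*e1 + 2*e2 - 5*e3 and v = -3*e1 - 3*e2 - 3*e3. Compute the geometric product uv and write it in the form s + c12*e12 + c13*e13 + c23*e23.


In Cl(3,0): e_i^2 = 1, e_ie_j = -e_je_i for i != j.
Scalar part = u . v = 3*(-3) + 2*(-3) + (-5)*(-3)
= -9 + (-6) + 15 = 0
e12 coeff = 3*(-3) - 2*(-3) = -9 - (-6) = -3
e13 coeff = 3*(-3) - (-5)*(-3) = -9 - 15 = -24
e23 coeff = 2*(-3) - (-5)*(-3) = -6 - 15 = -21
uv = 0 - 3*e12 - 24*e13 - 21*e23


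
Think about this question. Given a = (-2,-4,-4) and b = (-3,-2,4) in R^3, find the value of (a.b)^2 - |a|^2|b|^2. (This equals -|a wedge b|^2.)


a . b = (-2)*(-3) + (-4)*(-2) + (-4)*4
= 6 + 8 + (-16) = -2
|a|^2 = (-2)^2 + (-4)^2 + (-4)^2 = 36
|b|^2 = (-3)^2 + (-2)^2 + 4^2 = 29
(a.b)^2 = (-2)^2 = 4
|a|^2 * |b|^2 = 36 * 29 = 1044
Result = 4 - 1044 = -1040


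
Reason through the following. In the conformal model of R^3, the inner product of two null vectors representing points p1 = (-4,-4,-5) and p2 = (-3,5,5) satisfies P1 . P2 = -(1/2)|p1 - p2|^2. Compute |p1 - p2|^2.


p1 - p2 = (-1, -9, -10)
|p1 - p2|^2 = (-1)^2 + (-9)^2 + (-10)^2
= 1 + 81 + 100
= 182


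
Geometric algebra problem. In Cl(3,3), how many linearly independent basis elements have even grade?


Even subalgebra dimension = 2^(n-1)
n = 3 + 3 = 6
2^(6 - 1) = 2^5 = 32
Verification: sum of C(6,k) for even k = 1 + 15 + 15 + 1 = 32
Result = 32


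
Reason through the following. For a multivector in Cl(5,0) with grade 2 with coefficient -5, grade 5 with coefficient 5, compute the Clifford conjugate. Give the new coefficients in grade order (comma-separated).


Clifford conjugate sign for grade k: (-1)^(k(k+1)/2)
Grade 2: (-1)^(2*3/2) = (-1)^3 = -1, coeff -5 -> 5
Grade 5: (-1)^(5*6/2) = (-1)^15 = -1, coeff 5 -> -5
Conjugated coefficients: 5, -5


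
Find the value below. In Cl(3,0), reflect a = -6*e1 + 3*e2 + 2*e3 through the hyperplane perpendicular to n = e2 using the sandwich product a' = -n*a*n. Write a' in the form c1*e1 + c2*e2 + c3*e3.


Reflection formula: a' = -n*a*n, with n = e2 (unit vector, n^2 = 1).
For reflection through hyperplane perp to e2:
The component along e2 flips sign, others stay.
a = (-6, 3, 2)
a' = (-6, -3, 2)
a' = -6*e1 - 3*e2 + 2*e3


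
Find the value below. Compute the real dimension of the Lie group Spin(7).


Spin(n) double-covers SO(n); both have Lie algebra so(n) of dimension n(n-1)/2.
n = 7
n(n-1) = 7 * 6 = 42
dim Spin(7) = 42/2 = 21


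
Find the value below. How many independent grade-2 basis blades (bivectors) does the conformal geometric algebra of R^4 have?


The conformal model of R^4 uses Cl(5,1) with m = 4 + 2 = 6 generators.
Number of grade-2 blades = C(m, 2) = C(6, 2)
= 6*5/2 = 15


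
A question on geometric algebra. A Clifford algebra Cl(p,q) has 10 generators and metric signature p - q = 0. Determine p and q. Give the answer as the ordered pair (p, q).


We need p + q = 10 and p - q = 0.
Adding: 2p = 10 + 0 = 10, so p = 5.
Then q = 10 - 5 = 5.
(p, q) = (5, 5)


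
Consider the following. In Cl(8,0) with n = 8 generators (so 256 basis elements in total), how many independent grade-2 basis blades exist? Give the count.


Number of grade-k basis blades in Cl(p,q) with n = p + q is C(n, k).
n = 8 + 0 = 8
C(8, 2) = 8! / (2! * 6!)
= 40320 / (2 * 720)
= 28


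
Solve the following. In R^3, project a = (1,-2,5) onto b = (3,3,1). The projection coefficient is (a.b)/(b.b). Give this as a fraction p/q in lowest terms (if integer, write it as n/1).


Projection coefficient = (a . b) / (b . b)
a . b = 1*3 + (-2)*3 + 5*1
= 3 + (-6) + 5 = 2
b . b = 3^2 + 3^2 + 1^2
= 9 + 9 + 1 = 19
Coefficient = 2/19
In lowest terms: 2/19


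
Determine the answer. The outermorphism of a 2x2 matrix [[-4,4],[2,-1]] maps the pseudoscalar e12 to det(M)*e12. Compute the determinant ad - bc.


The outermorphism of a linear map f sends e1^e2 to f(e1)^f(e2).
f(e1) = -4*e1 + 2*e2
f(e2) = 4*e1 - 1*e2
f(e1) ^ f(e2) = (-4*e1 + 2*e2) ^ (4*e1 - 1*e2)
= (-4)*(-1)*e12 + 2*4*e21
= (4 - 8)*e12
= -4*e12
Coefficient = -4


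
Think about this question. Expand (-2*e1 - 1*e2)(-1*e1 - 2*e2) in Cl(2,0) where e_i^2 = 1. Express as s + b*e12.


Expand: (-2*e1 - 1*e2)(-1*e1 - 2*e2)
= (-2)*(-1)*e1e1 + (-2)*(-2)*e1e2 + (-1)*(-1)*e2e1 + (-1)*(-2)*e2e2
Using e1^2 = e2^2 = 1, e2e1 = -e1e2:
Scalar part s = (-2)*(-1) + (-1)*(-2) = 2 + 2 = 4
Bivector part b = (-2)*(-2) - (-1)*(-1) = 4 - 1 = 3
uv = 4 + 3*e12


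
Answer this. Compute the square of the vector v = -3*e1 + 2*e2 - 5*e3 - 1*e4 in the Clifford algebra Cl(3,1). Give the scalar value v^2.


v^2 = sum of c_i^2 * e_i^2
Positive signature terms (e_i^2 = +1): (-3)^2 + 2^2 + (-5)^2 = 38
Negative signature terms (e_j^2 = -1): (-1)^2 = 1
v^2 = 38 - 1 = 37


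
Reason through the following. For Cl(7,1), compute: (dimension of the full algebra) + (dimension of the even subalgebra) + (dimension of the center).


n = 7 + 1 = 8
Total dim = 2^8 = 256
Even subalgebra dim = 2^7 = 128
n is even, so center dim = 1
Sum = 256 + 128 + 1 = 385


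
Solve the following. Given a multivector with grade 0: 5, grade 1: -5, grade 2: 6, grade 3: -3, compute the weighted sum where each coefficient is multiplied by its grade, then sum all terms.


Grade-weighted sum = sum of grade_k * coefficient_k
0*5 = 0
1*(-5) = -5
2*6 = 12
3*(-3) = -9
Total = 0 + (-5) + 12 + (-9) = -2


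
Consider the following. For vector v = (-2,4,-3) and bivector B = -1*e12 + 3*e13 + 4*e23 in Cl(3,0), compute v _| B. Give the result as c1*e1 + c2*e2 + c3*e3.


Left contraction v _| B = <vB>_1 (grade-1 part of the geometric product vB).
Using e1_|e12 = e2, e2_|e12 = -e1, e1_|e13 = e3, e3_|e13 = -e1, e2_|e23 = e3, e3_|e23 = -e2:
e1 coeff: -v2*b12 - v3*b13 = -(4)*(-1) - (-3)*(3) = 13
e2 coeff: v1*b12 - v3*b23 = (-2)*(-1) - (-3)*(4) = 14
e3 coeff: v1*b13 + v2*b23 = (-2)*(3) + (4)*(4) = 10
v _| B = 13*e1 + 14*e2 + 10*e3


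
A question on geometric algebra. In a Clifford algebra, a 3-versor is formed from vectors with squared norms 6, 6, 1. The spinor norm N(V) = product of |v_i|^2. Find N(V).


Spinor norm N(V) = |v1|^2 * |v2|^2 * ... * |v3|^2
= 6 * 6 * 1
Running product: 6, 36, 36
N(V) = 36


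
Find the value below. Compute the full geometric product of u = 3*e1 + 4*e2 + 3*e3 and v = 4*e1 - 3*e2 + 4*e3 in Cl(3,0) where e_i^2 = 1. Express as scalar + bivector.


In Cl(3,0): e_i^2 = 1, e_ie_j = -e_je_i for i != j.
Scalar part = u . v = 3*4 + 4*(-3) + 3*4
= 12 + (-12) + 12 = 12
e12 coeff = 3*(-3) - 4*4 = -9 - 16 = -25
e13 coeff = 3*4 - 3*4 = 12 - 12 = 0
e23 coeff = 4*4 - 3*(-3) = 16 - (-9) = 25
uv = 12 - 25*e12 + 0*e13 + 25*e23


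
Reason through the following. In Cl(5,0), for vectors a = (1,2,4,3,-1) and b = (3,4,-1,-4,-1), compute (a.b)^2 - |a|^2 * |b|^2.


a . b = 1*3 + 2*4 + 4*(-1) + 3*(-4) + (-1)*(-1)
= 3 + 8 + (-4) + (-12) + 1 = -4
|a|^2 = 1^2 + 2^2 + 4^2 + 3^2 + (-1)^2 = 31
|b|^2 = 3^2 + 4^2 + (-1)^2 + (-4)^2 + (-1)^2 = 43
(a.b)^2 = (-4)^2 = 16
|a|^2 * |b|^2 = 31 * 43 = 1333
Result = 16 - 1333 = -1317


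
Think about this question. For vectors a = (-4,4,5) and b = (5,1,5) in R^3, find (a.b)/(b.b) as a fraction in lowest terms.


Projection coefficient = (a . b) / (b . b)
a . b = (-4)*5 + 4*1 + 5*5
= -20 + 4 + 25 = 9
b . b = 5^2 + 1^2 + 5^2
= 25 + 1 + 25 = 51
Coefficient = 9/51
In lowest terms: 3/17


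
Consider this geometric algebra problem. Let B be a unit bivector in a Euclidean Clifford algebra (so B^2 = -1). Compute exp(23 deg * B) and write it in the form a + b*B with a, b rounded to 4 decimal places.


For a unit bivector B with B^2 = -1, the exponential series gives
e^(theta*B) = cos(theta) + sin(theta)*B (the GA analogue of Euler's formula).
theta = 23 degrees = 0.401426 rad
cos(23 deg) = 0.9205
sin(23 deg) = 0.3907
exp(theta*B) = 0.9205 + 0.3907*B


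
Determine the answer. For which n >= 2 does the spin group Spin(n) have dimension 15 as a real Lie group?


dim Spin(n) = dim so(n) = n(n-1)/2.
Solve n(n-1)/2 = 15, i.e. n^2 - n - 30 = 0.
Discriminant = 1 + 8*15 = 121
n = (1 + sqrt(121))/2 = (1 + 11)/2 = 6


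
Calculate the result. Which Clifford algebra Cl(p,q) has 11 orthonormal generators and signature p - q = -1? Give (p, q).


We need p + q = 11 and p - q = -1.
Adding: 2p = 11 + (-1) = 10, so p = 5.
Then q = 11 - 5 = 6.
(p, q) = (5, 6)


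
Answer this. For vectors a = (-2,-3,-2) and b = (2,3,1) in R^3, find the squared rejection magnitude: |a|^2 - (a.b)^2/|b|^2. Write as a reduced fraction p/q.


|a|^2 = (-2)^2 + (-3)^2 + (-2)^2 = 17
|b|^2 = 2^2 + 3^2 + 1^2 = 14
a . b = (-2)*2 + (-3)*3 + (-2)*1 = -15
(a.b)^2 = (-15)^2 = 225
|rej|^2 = 17 - 225/14
= (238 - 225)/14
= 13/14
In lowest terms: 13/14


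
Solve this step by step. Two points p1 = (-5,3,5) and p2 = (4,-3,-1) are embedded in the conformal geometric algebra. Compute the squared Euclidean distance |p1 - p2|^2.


p1 - p2 = (-9, 6, 6)
|p1 - p2|^2 = (-9)^2 + 6^2 + 6^2
= 81 + 36 + 36
= 153


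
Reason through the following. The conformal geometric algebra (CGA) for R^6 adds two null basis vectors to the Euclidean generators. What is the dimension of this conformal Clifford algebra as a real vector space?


The conformal model of R^6 uses Cl(7,1): the 6 Euclidean generators plus two extra orthogonal generators e+ (e+^2 = +1) and e- (e-^2 = -1), from which the null vectors e0, einf are built.
Number of generators m = 6 + 2 = 8.
dim Cl(p,q) = 2^m = 2^8 = 256


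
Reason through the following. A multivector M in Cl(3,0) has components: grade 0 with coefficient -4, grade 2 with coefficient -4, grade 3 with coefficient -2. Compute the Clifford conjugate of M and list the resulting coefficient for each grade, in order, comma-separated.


Clifford conjugate sign for grade k: (-1)^(k(k+1)/2)
Grade 0: (-1)^(0*1/2) = (-1)^0 = 1, coeff -4 -> -4
Grade 2: (-1)^(2*3/2) = (-1)^3 = -1, coeff -4 -> 4
Grade 3: (-1)^(3*4/2) = (-1)^6 = 1, coeff -2 -> -2
Conjugated coefficients: -4, 4, -2


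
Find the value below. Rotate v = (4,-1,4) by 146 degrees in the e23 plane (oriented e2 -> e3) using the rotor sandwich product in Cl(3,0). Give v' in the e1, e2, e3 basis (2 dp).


Rotor R = cos(73deg) - sin(73deg)*e23
Rotation angle theta = 2 * 73 = 146 degrees in the e23 plane (e2 -> e3).
The component perpendicular to the plane (e1) is invariant: v'_1 = v1 = 4.00
cos(146deg) = -0.8290, sin(146deg) = 0.5592
v'_2 = v2*cos(theta) - v3*sin(theta) = -1*(-0.8290) - 4*0.5592 = -1.41
v'_3 = v2*sin(theta) + v3*cos(theta) = -1*0.5592 + 4*(-0.8290) = -3.88
v' = 4.00*e1 - 1.41*e2 - 3.88*e3


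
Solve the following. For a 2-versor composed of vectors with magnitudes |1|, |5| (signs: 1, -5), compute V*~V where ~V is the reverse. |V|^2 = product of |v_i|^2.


Each vector v_i has |v_i|^2 = s_i^2
Squared scales: 1^2 = 1, (-5)^2 = 25
|V|^2 = 1 * 25
= 25


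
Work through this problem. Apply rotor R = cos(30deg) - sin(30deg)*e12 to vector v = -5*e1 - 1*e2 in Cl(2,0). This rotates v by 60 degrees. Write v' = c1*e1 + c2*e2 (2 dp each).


Rotor R = cos(30deg) - sin(30deg)*e12
Rotation angle theta = 2 * 30 = 60 degrees
v' = R*v*~R rotates v by theta.
cos(60deg) = 0.5000, sin(60deg) = 0.8660
v'_1 = -5*cos(60deg) - (-1)*sin(60deg)
= -5*0.5000 - (-1)*0.8660
= -1.63
v'_2 = -5*sin(60deg) + (-1)*cos(60deg)
= -5*0.8660 + (-1)*0.5000
= -4.83
v' = -1.63*e1 - 4.83*e2


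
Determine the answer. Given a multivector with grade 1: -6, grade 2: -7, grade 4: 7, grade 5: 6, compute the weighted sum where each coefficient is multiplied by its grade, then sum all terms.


Grade-weighted sum = sum of grade_k * coefficient_k
1*(-6) = -6
2*(-7) = -14
4*7 = 28
5*6 = 30
Total = -6 + (-14) + 28 + 30 = 38


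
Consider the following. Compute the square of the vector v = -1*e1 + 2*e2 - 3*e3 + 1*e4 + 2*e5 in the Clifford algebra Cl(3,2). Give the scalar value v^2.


v^2 = sum of c_i^2 * e_i^2
Positive signature terms (e_i^2 = +1): (-1)^2 + 2^2 + (-3)^2 = 14
Negative signature terms (e_j^2 = -1): 1^2 + 2^2 = 5
v^2 = 14 - 5 = 9


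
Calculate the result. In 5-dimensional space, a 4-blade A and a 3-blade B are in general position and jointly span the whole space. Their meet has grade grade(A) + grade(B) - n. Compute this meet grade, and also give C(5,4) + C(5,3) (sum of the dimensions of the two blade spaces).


Meet grade = grade(A) + grade(B) - n
= 4 + 3 - 5 = 2
C(5,4) = 5
C(5,3) = 10
dim_A + dim_B = 5 + 10 = 15


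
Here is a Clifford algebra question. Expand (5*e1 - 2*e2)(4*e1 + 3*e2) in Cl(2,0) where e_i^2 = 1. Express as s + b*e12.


Expand: (5*e1 - 2*e2)(4*e1 + 3*e2)
= 5*4*e1e1 + 5*3*e1e2 + (-2)*4*e2e1 + (-2)*3*e2e2
Using e1^2 = e2^2 = 1, e2e1 = -e1e2:
Scalar part s = 5*4 + (-2)*3 = 20 + (-6) = 14
Bivector part b = 5*3 - (-2)*4 = 15 - (-8) = 23
uv = 14 + 23*e12


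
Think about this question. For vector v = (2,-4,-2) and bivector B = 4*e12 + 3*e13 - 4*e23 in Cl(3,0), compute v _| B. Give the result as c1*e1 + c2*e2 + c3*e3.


Left contraction v _| B = <vB>_1 (grade-1 part of the geometric product vB).
Using e1_|e12 = e2, e2_|e12 = -e1, e1_|e13 = e3, e3_|e13 = -e1, e2_|e23 = e3, e3_|e23 = -e2:
e1 coeff: -v2*b12 - v3*b13 = -(-4)*(4) - (-2)*(3) = 22
e2 coeff: v1*b12 - v3*b23 = (2)*(4) - (-2)*(-4) = 0
e3 coeff: v1*b13 + v2*b23 = (2)*(3) + (-4)*(-4) = 22
v _| B = 22*e1 + 0*e2 + 22*e3


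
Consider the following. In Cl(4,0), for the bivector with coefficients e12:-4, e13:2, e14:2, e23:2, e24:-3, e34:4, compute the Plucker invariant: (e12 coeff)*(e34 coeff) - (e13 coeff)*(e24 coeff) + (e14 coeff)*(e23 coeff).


Plucker relation: af - be + cd
a*f = (-4)*4 = -16
b*e = 2*(-3) = -6
c*d = 2*2 = 4
af - be + cd = -16 - (-6) + 4
= -6


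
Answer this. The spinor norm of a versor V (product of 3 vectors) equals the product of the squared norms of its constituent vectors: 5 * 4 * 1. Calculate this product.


Spinor norm N(V) = |v1|^2 * |v2|^2 * ... * |v3|^2
= 5 * 4 * 1
Running product: 5, 20, 20
N(V) = 20


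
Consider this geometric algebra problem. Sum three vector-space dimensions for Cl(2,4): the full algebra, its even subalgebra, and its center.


n = 2 + 4 = 6
Total dim = 2^6 = 64
Even subalgebra dim = 2^5 = 32
n is even, so center dim = 1
Sum = 64 + 32 + 1 = 97


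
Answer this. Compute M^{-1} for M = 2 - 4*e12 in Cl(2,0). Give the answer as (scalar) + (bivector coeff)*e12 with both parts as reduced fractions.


M = 2 - 4*e12, where e12^2 = -1.
Since M commutes with its reverse ~M = a - b*e12, M * ~M = a^2 - b^2*e12^2 = a^2 + b^2.
So M^{-1} = ~M / (a^2 + b^2) = (a - b*e12)/(a^2 + b^2).
a^2 + b^2 = 4 + 16 = 20
Scalar part = 2/20 = 1/10
Bivector coeff = 4/20 = 1/5
M^{-1} = 1/10 + 1/5*e12


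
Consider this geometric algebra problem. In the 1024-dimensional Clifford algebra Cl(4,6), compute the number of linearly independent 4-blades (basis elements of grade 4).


Number of grade-k basis blades in Cl(p,q) with n = p + q is C(n, k).
n = 4 + 6 = 10
C(10, 4) = 10! / (4! * 6!)
= 3628800 / (24 * 720)
= 210


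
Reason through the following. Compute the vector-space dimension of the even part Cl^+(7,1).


Even subalgebra dimension = 2^(n-1)
n = 7 + 1 = 8
2^(8 - 1) = 2^7 = 128
Verification: sum of C(8,k) for even k = 1 + 28 + 70 + 28 + 1 = 128
Result = 128


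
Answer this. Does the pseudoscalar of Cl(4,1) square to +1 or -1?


The pseudoscalar I = e1...e_n (product of all n generators) of Cl(p,q) satisfies I^2 = (-1)^(q + n(n-1)/2).
p = 4, q = 1, n = p + q = 5
n(n-1)/2 = 5 * 4 / 2 = 10
Exponent = q + n(n-1)/2 = 1 + 10 = 11
I^2 = (-1)^11 = -1


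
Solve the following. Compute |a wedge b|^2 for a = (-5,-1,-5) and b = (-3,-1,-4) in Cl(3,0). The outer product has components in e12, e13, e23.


a wedge b = (a1*b2 - a2*b1)*e12 + (a1*b3 - a3*b1)*e13 + (a2*b3 - a3*b2)*e23
e12 coeff: (-5)*(-1) - (-1)*(-3) = 5 - 3 = 2
e13 coeff: (-5)*(-4) - (-5)*(-3) = 20 - 15 = 5
e23 coeff: (-1)*(-4) - (-5)*(-1) = 4 - 5 = -1
|a wedge b|^2 = 2^2 + 5^2 + (-1)^2
= 4 + 25 + 1
= 30


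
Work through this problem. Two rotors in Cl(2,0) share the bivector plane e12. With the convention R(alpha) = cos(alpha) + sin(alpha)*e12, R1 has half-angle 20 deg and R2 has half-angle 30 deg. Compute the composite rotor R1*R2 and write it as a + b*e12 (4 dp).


Same-plane rotors commute and their half-angles add:
R1*R2 = cos(a1 + a2) + sin(a1 + a2)*e12.
a1 + a2 = 20 + 30 = 50 deg
cos(50 deg) = 0.6428
sin(50 deg) = 0.7660
R1*R2 = 0.6428 + 0.7660*e12


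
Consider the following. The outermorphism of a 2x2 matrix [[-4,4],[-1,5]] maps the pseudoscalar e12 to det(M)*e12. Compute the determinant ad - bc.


The outermorphism of a linear map f sends e1^e2 to f(e1)^f(e2).
f(e1) = -4*e1 - 1*e2
f(e2) = 4*e1 + 5*e2
f(e1) ^ f(e2) = (-4*e1 - 1*e2) ^ (4*e1 + 5*e2)
= (-4)*5*e12 + (-1)*4*e21
= (-20 - (-4))*e12
= -16*e12
Coefficient = -16


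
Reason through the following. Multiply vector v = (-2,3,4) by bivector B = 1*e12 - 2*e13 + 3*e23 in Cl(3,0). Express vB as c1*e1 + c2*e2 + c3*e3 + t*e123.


vB has grade-1 (vector) and grade-3 (trivector) parts: vB = (v _| B) + (v ^ B).
Vector part <vB>_1:
  e1: -v2*b12 - v3*b13 = -(3)*(1) - (4)*(-2) = 5
  e2: v1*b12 - v3*b23 = (-2)*(1) - (4)*(3) = -14
  e3: v1*b13 + v2*b23 = (-2)*(-2) + (3)*(3) = 13
Trivector part <vB>_3:
  e123: v1*b23 - v2*b13 + v3*b12 = (-2)*(3) - (3)*(-2) + (4)*(1) = 4
vB = 5*e1 - 14*e2 + 13*e3 + 4*e123


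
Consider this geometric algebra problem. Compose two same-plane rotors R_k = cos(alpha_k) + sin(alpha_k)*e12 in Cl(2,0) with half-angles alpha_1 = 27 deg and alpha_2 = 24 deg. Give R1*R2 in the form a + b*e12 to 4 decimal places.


Same-plane rotors commute and their half-angles add:
R1*R2 = cos(a1 + a2) + sin(a1 + a2)*e12.
a1 + a2 = 27 + 24 = 51 deg
cos(51 deg) = 0.6293
sin(51 deg) = 0.7771
R1*R2 = 0.6293 + 0.7771*e12


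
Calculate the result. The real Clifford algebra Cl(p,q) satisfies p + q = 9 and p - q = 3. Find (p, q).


We need p + q = 9 and p - q = 3.
Adding: 2p = 9 + 3 = 12, so p = 6.
Then q = 9 - 6 = 3.
(p, q) = (6, 3)


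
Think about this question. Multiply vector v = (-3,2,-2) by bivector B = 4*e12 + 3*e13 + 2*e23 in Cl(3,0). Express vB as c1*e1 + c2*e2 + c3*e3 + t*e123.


vB has grade-1 (vector) and grade-3 (trivector) parts: vB = (v _| B) + (v ^ B).
Vector part <vB>_1:
  e1: -v2*b12 - v3*b13 = -(2)*(4) - (-2)*(3) = -2
  e2: v1*b12 - v3*b23 = (-3)*(4) - (-2)*(2) = -8
  e3: v1*b13 + v2*b23 = (-3)*(3) + (2)*(2) = -5
Trivector part <vB>_3:
  e123: v1*b23 - v2*b13 + v3*b12 = (-3)*(2) - (2)*(3) + (-2)*(4) = -20
vB = -2*e1 - 8*e2 - 5*e3 - 20*e123


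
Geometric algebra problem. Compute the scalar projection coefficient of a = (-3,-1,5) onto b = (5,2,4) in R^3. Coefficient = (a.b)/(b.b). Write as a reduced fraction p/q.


Projection coefficient = (a . b) / (b . b)
a . b = (-3)*5 + (-1)*2 + 5*4
= -15 + (-2) + 20 = 3
b . b = 5^2 + 2^2 + 4^2
= 25 + 4 + 16 = 45
Coefficient = 3/45
In lowest terms: 1/15


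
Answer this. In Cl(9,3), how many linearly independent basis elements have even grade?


Even subalgebra dimension = 2^(n-1)
n = 9 + 3 = 12
2^(12 - 1) = 2^11 = 2048
Verification: sum of C(12,k) for even k = 1 + 66 + 495 + 924 + 495 + 66 + 1 = 2048
Result = 2048


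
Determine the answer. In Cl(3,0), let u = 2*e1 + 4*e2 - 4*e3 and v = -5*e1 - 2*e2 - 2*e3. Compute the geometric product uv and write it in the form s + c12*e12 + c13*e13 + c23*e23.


In Cl(3,0): e_i^2 = 1, e_ie_j = -e_je_i for i != j.
Scalar part = u . v = 2*(-5) + 4*(-2) + (-4)*(-2)
= -10 + (-8) + 8 = -10
e12 coeff = 2*(-2) - 4*(-5) = -4 - (-20) = 16
e13 coeff = 2*(-2) - (-4)*(-5) = -4 - 20 = -24
e23 coeff = 4*(-2) - (-4)*(-2) = -8 - 8 = -16
uv = -10 + 16*e12 - 24*e13 - 16*e23


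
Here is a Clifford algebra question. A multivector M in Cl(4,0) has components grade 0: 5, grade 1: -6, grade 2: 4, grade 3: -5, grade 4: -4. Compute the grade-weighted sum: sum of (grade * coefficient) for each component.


Grade-weighted sum = sum of grade_k * coefficient_k
0*5 = 0
1*(-6) = -6
2*4 = 8
3*(-5) = -15
4*(-4) = -16
Total = 0 + (-6) + 8 + (-15) + (-16) = -29


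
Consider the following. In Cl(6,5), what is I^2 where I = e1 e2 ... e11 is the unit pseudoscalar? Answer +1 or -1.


The pseudoscalar I = e1...e_n (product of all n generators) of Cl(p,q) satisfies I^2 = (-1)^(q + n(n-1)/2).
p = 6, q = 5, n = p + q = 11
n(n-1)/2 = 11 * 10 / 2 = 55
Exponent = q + n(n-1)/2 = 5 + 55 = 60
I^2 = (-1)^60 = +1


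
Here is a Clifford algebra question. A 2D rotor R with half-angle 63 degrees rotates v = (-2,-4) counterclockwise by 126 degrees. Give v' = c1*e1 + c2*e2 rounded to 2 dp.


Rotor R = cos(63deg) - sin(63deg)*e12
Rotation angle theta = 2 * 63 = 126 degrees
v' = R*v*~R rotates v by theta.
cos(126deg) = -0.5878, sin(126deg) = 0.8090
v'_1 = -2*cos(126deg) - (-4)*sin(126deg)
= -2*(-0.5878) - (-4)*0.8090
= 4.41
v'_2 = -2*sin(126deg) + (-4)*cos(126deg)
= -2*0.8090 + (-4)*(-0.5878)
= 0.73
v' = 4.41*e1 + 0.73*e2


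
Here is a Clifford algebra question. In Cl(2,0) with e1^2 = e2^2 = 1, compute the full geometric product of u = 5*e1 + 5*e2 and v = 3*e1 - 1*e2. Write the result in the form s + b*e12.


Expand: (5*e1 + 5*e2)(3*e1 - 1*e2)
= 5*3*e1e1 + 5*(-1)*e1e2 + 5*3*e2e1 + 5*(-1)*e2e2
Using e1^2 = e2^2 = 1, e2e1 = -e1e2:
Scalar part s = 5*3 + 5*(-1) = 15 + (-5) = 10
Bivector part b = 5*(-1) - 5*3 = -5 - 15 = -20
uv = 10 - 20*e12


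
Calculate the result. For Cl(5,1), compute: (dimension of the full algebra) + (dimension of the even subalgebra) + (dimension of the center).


n = 5 + 1 = 6
Total dim = 2^6 = 64
Even subalgebra dim = 2^5 = 32
n is even, so center dim = 1
Sum = 64 + 32 + 1 = 97


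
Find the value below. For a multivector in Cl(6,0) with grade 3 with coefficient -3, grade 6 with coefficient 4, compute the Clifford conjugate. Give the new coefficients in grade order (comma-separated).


Clifford conjugate sign for grade k: (-1)^(k(k+1)/2)
Grade 3: (-1)^(3*4/2) = (-1)^6 = 1, coeff -3 -> -3
Grade 6: (-1)^(6*7/2) = (-1)^21 = -1, coeff 4 -> -4
Conjugated coefficients: -3, -4


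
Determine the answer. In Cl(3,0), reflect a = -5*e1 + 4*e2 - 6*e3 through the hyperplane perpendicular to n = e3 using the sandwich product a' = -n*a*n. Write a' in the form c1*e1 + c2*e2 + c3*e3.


Reflection formula: a' = -n*a*n, with n = e3 (unit vector, n^2 = 1).
For reflection through hyperplane perp to e3:
The component along e3 flips sign, others stay.
a = (-5, 4, -6)
a' = (-5, 4, 6)
a' = -5*e1 + 4*e2 + 6*e3


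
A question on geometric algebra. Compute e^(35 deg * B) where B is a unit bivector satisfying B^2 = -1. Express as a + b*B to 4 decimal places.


For a unit bivector B with B^2 = -1, the exponential series gives
e^(theta*B) = cos(theta) + sin(theta)*B (the GA analogue of Euler's formula).
theta = 35 degrees = 0.610865 rad
cos(35 deg) = 0.8192
sin(35 deg) = 0.5736
exp(theta*B) = 0.8192 + 0.5736*B


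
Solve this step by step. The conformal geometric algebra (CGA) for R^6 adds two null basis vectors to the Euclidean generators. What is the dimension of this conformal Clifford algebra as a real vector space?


The conformal model of R^6 uses Cl(7,1): the 6 Euclidean generators plus two extra orthogonal generators e+ (e+^2 = +1) and e- (e-^2 = -1), from which the null vectors e0, einf are built.
Number of generators m = 6 + 2 = 8.
dim Cl(p,q) = 2^m = 2^8 = 256


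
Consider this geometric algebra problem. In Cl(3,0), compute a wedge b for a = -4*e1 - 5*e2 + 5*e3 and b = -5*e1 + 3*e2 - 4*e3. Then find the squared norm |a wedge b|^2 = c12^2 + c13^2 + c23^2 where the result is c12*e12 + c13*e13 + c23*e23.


a wedge b = (a1*b2 - a2*b1)*e12 + (a1*b3 - a3*b1)*e13 + (a2*b3 - a3*b2)*e23
e12 coeff: (-4)*3 - (-5)*(-5) = -12 - 25 = -37
e13 coeff: (-4)*(-4) - 5*(-5) = 16 - (-25) = 41
e23 coeff: (-5)*(-4) - 5*3 = 20 - 15 = 5
|a wedge b|^2 = (-37)^2 + 41^2 + 5^2
= 1369 + 1681 + 25
= 3075


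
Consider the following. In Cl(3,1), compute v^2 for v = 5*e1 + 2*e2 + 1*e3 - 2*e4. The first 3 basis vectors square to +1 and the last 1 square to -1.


v^2 = sum of c_i^2 * e_i^2
Positive signature terms (e_i^2 = +1): 5^2 + 2^2 + 1^2 = 30
Negative signature terms (e_j^2 = -1): (-2)^2 = 4
v^2 = 30 - 4 = 26


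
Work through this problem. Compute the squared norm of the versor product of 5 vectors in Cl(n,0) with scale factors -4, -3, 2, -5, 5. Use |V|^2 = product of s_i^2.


Each vector v_i has |v_i|^2 = s_i^2
Squared scales: (-4)^2 = 16, (-3)^2 = 9, 2^2 = 4, (-5)^2 = 25, 5^2 = 25
|V|^2 = 16 * 9 * 4 * 25 * 25
= 360000


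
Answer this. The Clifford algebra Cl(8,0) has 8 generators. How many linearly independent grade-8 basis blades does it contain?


Number of grade-k basis blades in Cl(p,q) with n = p + q is C(n, k).
n = 8 + 0 = 8
C(8, 8) = 8! / (8! * 0!)
= 40320 / (40320 * 1)
= 1


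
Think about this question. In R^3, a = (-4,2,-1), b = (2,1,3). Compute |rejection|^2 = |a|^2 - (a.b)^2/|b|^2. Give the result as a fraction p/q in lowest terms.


|a|^2 = (-4)^2 + 2^2 + (-1)^2 = 21
|b|^2 = 2^2 + 1^2 + 3^2 = 14
a . b = (-4)*2 + 2*1 + (-1)*3 = -9
(a.b)^2 = (-9)^2 = 81
|rej|^2 = 21 - 81/14
= (294 - 81)/14
= 213/14
In lowest terms: 213/14


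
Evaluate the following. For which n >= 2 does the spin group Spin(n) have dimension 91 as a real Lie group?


dim Spin(n) = dim so(n) = n(n-1)/2.
Solve n(n-1)/2 = 91, i.e. n^2 - n - 182 = 0.
Discriminant = 1 + 8*91 = 729
n = (1 + sqrt(729))/2 = (1 + 27)/2 = 14


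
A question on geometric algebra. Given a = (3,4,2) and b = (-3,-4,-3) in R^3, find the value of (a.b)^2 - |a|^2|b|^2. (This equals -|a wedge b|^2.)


a . b = 3*(-3) + 4*(-4) + 2*(-3)
= -9 + (-16) + (-6) = -31
|a|^2 = 3^2 + 4^2 + 2^2 = 29
|b|^2 = (-3)^2 + (-4)^2 + (-3)^2 = 34
(a.b)^2 = (-31)^2 = 961
|a|^2 * |b|^2 = 29 * 34 = 986
Result = 961 - 986 = -25


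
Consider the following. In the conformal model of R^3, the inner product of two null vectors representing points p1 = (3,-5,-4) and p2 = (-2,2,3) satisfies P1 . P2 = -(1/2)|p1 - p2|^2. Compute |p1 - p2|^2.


p1 - p2 = (5, -7, -7)
|p1 - p2|^2 = 5^2 + (-7)^2 + (-7)^2
= 25 + 49 + 49
= 123


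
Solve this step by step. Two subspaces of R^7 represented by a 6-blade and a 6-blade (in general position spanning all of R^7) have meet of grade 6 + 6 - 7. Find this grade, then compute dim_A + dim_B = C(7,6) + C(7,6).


Meet grade = grade(A) + grade(B) - n
= 6 + 6 - 7 = 5
C(7,6) = 7
C(7,6) = 7
dim_A + dim_B = 7 + 7 = 14


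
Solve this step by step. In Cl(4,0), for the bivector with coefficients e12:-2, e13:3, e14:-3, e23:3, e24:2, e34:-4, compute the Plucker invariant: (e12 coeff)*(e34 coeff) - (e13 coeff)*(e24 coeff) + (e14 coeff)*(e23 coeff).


Plucker relation: af - be + cd
a*f = (-2)*(-4) = 8
b*e = 3*2 = 6
c*d = (-3)*3 = -9
af - be + cd = 8 - 6 + (-9)
= -7


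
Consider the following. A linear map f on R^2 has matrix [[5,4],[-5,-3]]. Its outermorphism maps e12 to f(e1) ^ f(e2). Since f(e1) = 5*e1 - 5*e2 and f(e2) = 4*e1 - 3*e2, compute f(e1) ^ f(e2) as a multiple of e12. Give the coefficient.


The outermorphism of a linear map f sends e1^e2 to f(e1)^f(e2).
f(e1) = 5*e1 - 5*e2
f(e2) = 4*e1 - 3*e2
f(e1) ^ f(e2) = (5*e1 - 5*e2) ^ (4*e1 - 3*e2)
= 5*(-3)*e12 + (-5)*4*e21
= (-15 - (-20))*e12
= 5*e12
Coefficient = 5


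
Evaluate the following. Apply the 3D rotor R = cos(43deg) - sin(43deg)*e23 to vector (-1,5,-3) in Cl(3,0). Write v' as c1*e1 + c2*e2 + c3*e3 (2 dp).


Rotor R = cos(43deg) - sin(43deg)*e23
Rotation angle theta = 2 * 43 = 86 degrees in the e23 plane (e2 -> e3).
The component perpendicular to the plane (e1) is invariant: v'_1 = v1 = -1.00
cos(86deg) = 0.0698, sin(86deg) = 0.9976
v'_2 = v2*cos(theta) - v3*sin(theta) = 5*0.0698 - (-3)*0.9976 = 3.34
v'_3 = v2*sin(theta) + v3*cos(theta) = 5*0.9976 + (-3)*0.0698 = 4.78
v' = -1.00*e1 + 3.34*e2 + 4.78*e3


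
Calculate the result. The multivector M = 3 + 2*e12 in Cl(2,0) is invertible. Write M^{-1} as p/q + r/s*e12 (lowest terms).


M = 3 + 2*e12, where e12^2 = -1.
Since M commutes with its reverse ~M = a - b*e12, M * ~M = a^2 - b^2*e12^2 = a^2 + b^2.
So M^{-1} = ~M / (a^2 + b^2) = (a - b*e12)/(a^2 + b^2).
a^2 + b^2 = 9 + 4 = 13
Scalar part = 3/13 = 3/13
Bivector coeff = -2/13 = -2/13
M^{-1} = 3/13 - 2/13*e12


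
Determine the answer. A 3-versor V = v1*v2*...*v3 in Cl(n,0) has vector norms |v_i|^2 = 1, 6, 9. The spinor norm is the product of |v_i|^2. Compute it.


Spinor norm N(V) = |v1|^2 * |v2|^2 * ... * |v3|^2
= 1 * 6 * 9
Running product: 1, 6, 54
N(V) = 54


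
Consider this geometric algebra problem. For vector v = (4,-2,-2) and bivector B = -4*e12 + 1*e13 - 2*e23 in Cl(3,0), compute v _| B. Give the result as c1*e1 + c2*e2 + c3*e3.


Left contraction v _| B = <vB>_1 (grade-1 part of the geometric product vB).
Using e1_|e12 = e2, e2_|e12 = -e1, e1_|e13 = e3, e3_|e13 = -e1, e2_|e23 = e3, e3_|e23 = -e2:
e1 coeff: -v2*b12 - v3*b13 = -(-2)*(-4) - (-2)*(1) = -6
e2 coeff: v1*b12 - v3*b23 = (4)*(-4) - (-2)*(-2) = -20
e3 coeff: v1*b13 + v2*b23 = (4)*(1) + (-2)*(-2) = 8
v _| B = -6*e1 - 20*e2 + 8*e3


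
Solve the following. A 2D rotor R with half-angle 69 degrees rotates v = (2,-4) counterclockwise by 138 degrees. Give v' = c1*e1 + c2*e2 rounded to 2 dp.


Rotor R = cos(69deg) - sin(69deg)*e12
Rotation angle theta = 2 * 69 = 138 degrees
v' = R*v*~R rotates v by theta.
cos(138deg) = -0.7431, sin(138deg) = 0.6691
v'_1 = 2*cos(138deg) - (-4)*sin(138deg)
= 2*(-0.7431) - (-4)*0.6691
= 1.19
v'_2 = 2*sin(138deg) + (-4)*cos(138deg)
= 2*0.6691 + (-4)*(-0.7431)
= 4.31
v' = 1.19*e1 + 4.31*e2


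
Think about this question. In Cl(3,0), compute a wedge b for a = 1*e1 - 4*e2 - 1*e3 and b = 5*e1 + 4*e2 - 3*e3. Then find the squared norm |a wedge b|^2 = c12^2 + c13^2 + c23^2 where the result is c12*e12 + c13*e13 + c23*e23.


a wedge b = (a1*b2 - a2*b1)*e12 + (a1*b3 - a3*b1)*e13 + (a2*b3 - a3*b2)*e23
e12 coeff: 1*4 - (-4)*5 = 4 - (-20) = 24
e13 coeff: 1*(-3) - (-1)*5 = -3 - (-5) = 2
e23 coeff: (-4)*(-3) - (-1)*4 = 12 - (-4) = 16
|a wedge b|^2 = 24^2 + 2^2 + 16^2
= 576 + 4 + 256
= 836


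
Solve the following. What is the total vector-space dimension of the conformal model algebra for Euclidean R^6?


The conformal model of R^6 uses Cl(7,1): the 6 Euclidean generators plus two extra orthogonal generators e+ (e+^2 = +1) and e- (e-^2 = -1), from which the null vectors e0, einf are built.
Number of generators m = 6 + 2 = 8.
dim Cl(p,q) = 2^m = 2^8 = 256


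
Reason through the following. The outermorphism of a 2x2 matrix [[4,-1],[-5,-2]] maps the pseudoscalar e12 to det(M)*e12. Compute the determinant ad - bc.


The outermorphism of a linear map f sends e1^e2 to f(e1)^f(e2).
f(e1) = 4*e1 - 5*e2
f(e2) = -1*e1 - 2*e2
f(e1) ^ f(e2) = (4*e1 - 5*e2) ^ (-1*e1 - 2*e2)
= 4*(-2)*e12 + (-5)*(-1)*e21
= (-8 - 5)*e12
= -13*e12
Coefficient = -13


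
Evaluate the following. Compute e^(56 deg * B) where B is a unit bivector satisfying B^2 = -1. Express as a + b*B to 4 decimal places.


For a unit bivector B with B^2 = -1, the exponential series gives
e^(theta*B) = cos(theta) + sin(theta)*B (the GA analogue of Euler's formula).
theta = 56 degrees = 0.977384 rad
cos(56 deg) = 0.5592
sin(56 deg) = 0.8290
exp(theta*B) = 0.5592 + 0.8290*B


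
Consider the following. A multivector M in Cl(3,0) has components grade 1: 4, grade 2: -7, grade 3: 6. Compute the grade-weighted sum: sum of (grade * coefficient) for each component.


Grade-weighted sum = sum of grade_k * coefficient_k
1*4 = 4
2*(-7) = -14
3*6 = 18
Total = 4 + (-14) + 18 = 8


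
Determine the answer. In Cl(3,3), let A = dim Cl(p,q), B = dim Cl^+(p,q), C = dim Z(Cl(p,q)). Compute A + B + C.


n = 3 + 3 = 6
Total dim = 2^6 = 64
Even subalgebra dim = 2^5 = 32
n is even, so center dim = 1
Sum = 64 + 32 + 1 = 97


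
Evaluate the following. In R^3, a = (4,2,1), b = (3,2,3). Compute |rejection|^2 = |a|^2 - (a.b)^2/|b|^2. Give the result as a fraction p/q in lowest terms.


|a|^2 = 4^2 + 2^2 + 1^2 = 21
|b|^2 = 3^2 + 2^2 + 3^2 = 22
a . b = 4*3 + 2*2 + 1*3 = 19
(a.b)^2 = 19^2 = 361
|rej|^2 = 21 - 361/22
= (462 - 361)/22
= 101/22
In lowest terms: 101/22


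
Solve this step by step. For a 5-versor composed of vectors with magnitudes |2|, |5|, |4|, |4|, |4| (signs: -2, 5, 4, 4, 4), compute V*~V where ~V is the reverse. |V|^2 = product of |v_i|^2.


Each vector v_i has |v_i|^2 = s_i^2
Squared scales: (-2)^2 = 4, 5^2 = 25, 4^2 = 16, 4^2 = 16, 4^2 = 16
|V|^2 = 4 * 25 * 16 * 16 * 16
= 409600


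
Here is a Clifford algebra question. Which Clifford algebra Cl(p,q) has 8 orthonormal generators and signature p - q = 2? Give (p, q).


We need p + q = 8 and p - q = 2.
Adding: 2p = 8 + 2 = 10, so p = 5.
Then q = 8 - 5 = 3.
(p, q) = (5, 3)


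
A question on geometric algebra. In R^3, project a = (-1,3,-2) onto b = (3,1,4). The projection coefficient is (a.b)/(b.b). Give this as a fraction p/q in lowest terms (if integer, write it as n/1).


Projection coefficient = (a . b) / (b . b)
a . b = (-1)*3 + 3*1 + (-2)*4
= -3 + 3 + (-8) = -8
b . b = 3^2 + 1^2 + 4^2
= 9 + 1 + 16 = 26
Coefficient = -8/26
In lowest terms: -4/13


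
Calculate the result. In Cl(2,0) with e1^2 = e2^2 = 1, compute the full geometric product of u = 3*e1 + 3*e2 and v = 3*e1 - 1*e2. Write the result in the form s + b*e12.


Expand: (3*e1 + 3*e2)(3*e1 - 1*e2)
= 3*3*e1e1 + 3*(-1)*e1e2 + 3*3*e2e1 + 3*(-1)*e2e2
Using e1^2 = e2^2 = 1, e2e1 = -e1e2:
Scalar part s = 3*3 + 3*(-1) = 9 + (-3) = 6
Bivector part b = 3*(-1) - 3*3 = -3 - 9 = -12
uv = 6 - 12*e12


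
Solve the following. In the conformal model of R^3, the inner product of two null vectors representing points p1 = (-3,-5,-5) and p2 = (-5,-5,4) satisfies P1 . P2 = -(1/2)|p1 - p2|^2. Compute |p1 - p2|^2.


p1 - p2 = (2, 0, -9)
|p1 - p2|^2 = 2^2 + 0^2 + (-9)^2
= 4 + 0 + 81
= 85


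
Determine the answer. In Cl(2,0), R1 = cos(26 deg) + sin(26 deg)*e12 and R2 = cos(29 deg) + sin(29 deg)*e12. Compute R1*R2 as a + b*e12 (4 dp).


Same-plane rotors commute and their half-angles add:
R1*R2 = cos(a1 + a2) + sin(a1 + a2)*e12.
a1 + a2 = 26 + 29 = 55 deg
cos(55 deg) = 0.5736
sin(55 deg) = 0.8192
R1*R2 = 0.5736 + 0.8192*e12


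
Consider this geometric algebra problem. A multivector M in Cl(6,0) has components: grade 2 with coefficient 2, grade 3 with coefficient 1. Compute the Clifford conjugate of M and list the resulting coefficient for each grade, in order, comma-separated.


Clifford conjugate sign for grade k: (-1)^(k(k+1)/2)
Grade 2: (-1)^(2*3/2) = (-1)^3 = -1, coeff 2 -> -2
Grade 3: (-1)^(3*4/2) = (-1)^6 = 1, coeff 1 -> 1
Conjugated coefficients: -2, 1


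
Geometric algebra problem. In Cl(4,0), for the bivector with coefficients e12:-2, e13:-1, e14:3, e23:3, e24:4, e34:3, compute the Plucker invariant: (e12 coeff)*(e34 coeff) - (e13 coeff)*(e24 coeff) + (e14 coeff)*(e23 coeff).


Plucker relation: af - be + cd
a*f = (-2)*3 = -6
b*e = (-1)*4 = -4
c*d = 3*3 = 9
af - be + cd = -6 - (-4) + 9
= 7


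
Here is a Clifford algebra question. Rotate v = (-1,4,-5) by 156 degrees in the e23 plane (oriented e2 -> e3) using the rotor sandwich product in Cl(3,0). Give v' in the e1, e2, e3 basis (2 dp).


Rotor R = cos(78deg) - sin(78deg)*e23
Rotation angle theta = 2 * 78 = 156 degrees in the e23 plane (e2 -> e3).
The component perpendicular to the plane (e1) is invariant: v'_1 = v1 = -1.00
cos(156deg) = -0.9135, sin(156deg) = 0.4067
v'_2 = v2*cos(theta) - v3*sin(theta) = 4*(-0.9135) - (-5)*0.4067 = -1.62
v'_3 = v2*sin(theta) + v3*cos(theta) = 4*0.4067 + (-5)*(-0.9135) = 6.19
v' = -1.00*e1 - 1.62*e2 + 6.19*e3
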